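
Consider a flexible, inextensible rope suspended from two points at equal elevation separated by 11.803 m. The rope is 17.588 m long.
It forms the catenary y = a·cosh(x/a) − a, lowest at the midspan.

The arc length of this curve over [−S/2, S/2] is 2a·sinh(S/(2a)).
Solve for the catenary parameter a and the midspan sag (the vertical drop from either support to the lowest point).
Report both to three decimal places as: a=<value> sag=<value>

a=3.670 sag=5.859

seed: a₀ = √(S³/(24(L−S))) = √(11.803³/(24·5.785)) = 3.441370
iter 1: u=1.714870  f(a)=+9.127e-01  f'(a)=-4.460e+00  a ← 3.441370 − (+9.127e-01/-4.460e+00) = 3.645986
iter 2: u=1.618629  f(a)=+8.773e-02  f'(a)=-3.641e+00  a ← 3.645986 − (+8.773e-02/-3.641e+00) = 3.670085
iter 3: u=1.608001  f(a)=+1.001e-03  f'(a)=-3.558e+00  a ← 3.670085 − (+1.001e-03/-3.558e+00) = 3.670367
iter 4: u=1.607878  f(a)=+1.336e-07  f'(a)=-3.557e+00  a ← 3.670367 − (+1.336e-07/-3.557e+00) = 3.670367
iter 5: u=1.607878  f(a)=+7.105e-15  f'(a)=-3.557e+00  a ← 3.670367 − (+7.105e-15/-3.557e+00) = 3.670367
converged: |Δa| < 1e-12 after 5 iterations
sag = a·(cosh(S/(2a)) − 1) = 3.670367·(cosh(1.607878) − 1) = 5.858853
T_max/T_min = cosh(S/(2a)) = 2.596258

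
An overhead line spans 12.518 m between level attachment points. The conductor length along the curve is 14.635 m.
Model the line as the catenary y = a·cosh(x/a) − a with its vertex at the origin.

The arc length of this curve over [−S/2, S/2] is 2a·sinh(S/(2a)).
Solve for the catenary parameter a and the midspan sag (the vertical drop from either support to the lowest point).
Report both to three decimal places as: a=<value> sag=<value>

seed: a₀ = √(S³/(24(L−S))) = √(12.518³/(24·2.117)) = 6.213501
iter 1: u=1.007323  f(a)=+1.100e-01  f'(a)=-7.531e-01  a ← 6.213501 − (+1.100e-01/-7.531e-01) = 6.359611
iter 2: u=0.984180  f(a)=+4.001e-03  f'(a)=-6.992e-01  a ← 6.359611 − (+4.001e-03/-6.992e-01) = 6.365332
iter 3: u=0.983295  f(a)=+5.731e-06  f'(a)=-6.972e-01  a ← 6.365332 − (+5.731e-06/-6.972e-01) = 6.365341
iter 4: u=0.983294  f(a)=+1.180e-11  f'(a)=-6.972e-01  a ← 6.365341 − (+1.180e-11/-6.972e-01) = 6.365341
iter 5: u=0.983294  f(a)=-1.776e-15  f'(a)=-6.972e-01  a ← 6.365341 − (-1.776e-15/-6.972e-01) = 6.365341
converged: |Δa| < 1e-12 after 5 iterations
sag = a·(cosh(S/(2a)) − 1) = 6.365341·(cosh(0.983294) − 1) = 3.333286
T_max/T_min = cosh(S/(2a)) = 1.523662

a=6.365 sag=3.333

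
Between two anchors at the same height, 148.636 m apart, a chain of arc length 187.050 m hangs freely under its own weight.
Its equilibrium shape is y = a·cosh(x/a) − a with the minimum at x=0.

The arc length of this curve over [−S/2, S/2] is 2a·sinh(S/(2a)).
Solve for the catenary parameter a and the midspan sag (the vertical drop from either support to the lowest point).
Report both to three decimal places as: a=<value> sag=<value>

a=61.869 sag=50.268

seed: a₀ = √(S³/(24(L−S))) = √(148.636³/(24·38.414)) = 59.680936
iter 1: u=1.245255  f(a)=+3.091e+00  f'(a)=-1.498e+00  a ← 59.680936 − (+3.091e+00/-1.498e+00) = 61.743741
iter 2: u=1.203652  f(a)=+1.675e-01  f'(a)=-1.340e+00  a ← 61.743741 − (+1.675e-01/-1.340e+00) = 61.868726
iter 3: u=1.201221  f(a)=+5.541e-04  f'(a)=-1.331e+00  a ← 61.868726 − (+5.541e-04/-1.331e+00) = 61.869143
iter 4: u=1.201213  f(a)=+6.108e-09  f'(a)=-1.331e+00  a ← 61.869143 − (+6.108e-09/-1.331e+00) = 61.869143
iter 5: u=1.201213  f(a)=+2.842e-14  f'(a)=-1.331e+00  a ← 61.869143 − (+2.842e-14/-1.331e+00) = 61.869143
converged: |Δa| < 1e-12 after 5 iterations
sag = a·(cosh(S/(2a)) − 1) = 61.869143·(cosh(1.201213) − 1) = 50.267900
T_max/T_min = cosh(S/(2a)) = 1.812487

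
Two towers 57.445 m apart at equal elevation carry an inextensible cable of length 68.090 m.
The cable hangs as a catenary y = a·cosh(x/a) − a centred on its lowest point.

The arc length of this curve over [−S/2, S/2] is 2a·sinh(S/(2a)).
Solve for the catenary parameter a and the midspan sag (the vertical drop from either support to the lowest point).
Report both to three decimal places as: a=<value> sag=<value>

seed: a₀ = √(S³/(24(L−S))) = √(57.445³/(24·10.645)) = 27.239548
iter 1: u=1.054441  f(a)=+6.077e-01  f'(a)=-8.720e-01  a ← 27.239548 − (+6.077e-01/-8.720e-01) = 27.936435
iter 2: u=1.028138  f(a)=+2.410e-02  f'(a)=-8.041e-01  a ← 27.936435 − (+2.410e-02/-8.041e-01) = 27.966409
iter 3: u=1.027036  f(a)=+4.138e-05  f'(a)=-8.013e-01  a ← 27.966409 − (+4.138e-05/-8.013e-01) = 27.966461
iter 4: u=1.027034  f(a)=+1.225e-10  f'(a)=-8.013e-01  a ← 27.966461 − (+1.225e-10/-8.013e-01) = 27.966461
iter 5: u=1.027034  f(a)=+0.000e+00  f'(a)=-8.013e-01  a ← 27.966461 − (+0.000e+00/-8.013e-01) = 27.966461
converged: |Δa| < 1e-12 after 5 iterations
sag = a·(cosh(S/(2a)) − 1) = 27.966461·(cosh(1.027034) − 1) = 16.092420
T_max/T_min = cosh(S/(2a)) = 1.575419

a=27.966 sag=16.092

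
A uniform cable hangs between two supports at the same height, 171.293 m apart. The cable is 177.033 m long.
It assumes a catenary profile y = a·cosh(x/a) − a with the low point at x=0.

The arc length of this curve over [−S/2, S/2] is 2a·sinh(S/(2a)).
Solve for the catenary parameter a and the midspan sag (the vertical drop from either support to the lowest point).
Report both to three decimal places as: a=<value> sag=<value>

seed: a₀ = √(S³/(24(L−S))) = √(171.293³/(24·5.740)) = 191.006372
iter 1: u=0.448396  f(a)=+5.798e-02  f'(a)=-6.132e-02  a ← 191.006372 − (+5.798e-02/-6.132e-02) = 191.951922
iter 2: u=0.446187  f(a)=+4.334e-04  f'(a)=-6.041e-02  a ← 191.951922 − (+4.334e-04/-6.041e-02) = 191.959096
iter 3: u=0.446171  f(a)=+2.462e-08  f'(a)=-6.040e-02  a ← 191.959096 − (+2.462e-08/-6.040e-02) = 191.959097
iter 4: u=0.446171  f(a)=+0.000e+00  f'(a)=-6.040e-02  a ← 191.959097 − (+0.000e+00/-6.040e-02) = 191.959097
converged: |Δa| < 1e-12 after 4 iterations
sag = a·(cosh(S/(2a)) − 1) = 191.959097·(cosh(0.446171) − 1) = 19.425542
T_max/T_min = cosh(S/(2a)) = 1.101196

a=191.959 sag=19.426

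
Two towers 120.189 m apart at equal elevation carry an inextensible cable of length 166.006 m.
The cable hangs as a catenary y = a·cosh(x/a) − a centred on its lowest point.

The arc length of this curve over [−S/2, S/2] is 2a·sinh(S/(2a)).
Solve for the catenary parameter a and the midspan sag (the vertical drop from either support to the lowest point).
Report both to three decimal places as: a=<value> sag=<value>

seed: a₀ = √(S³/(24(L−S))) = √(120.189³/(24·45.817)) = 39.735450
iter 1: u=1.512365  f(a)=+5.534e+00  f'(a)=-2.879e+00  a ← 39.735450 − (+5.534e+00/-2.879e+00) = 41.658082
iter 2: u=1.442565  f(a)=+4.270e-01  f'(a)=-2.450e+00  a ← 41.658082 − (+4.270e-01/-2.450e+00) = 41.832384
iter 3: u=1.436555  f(a)=+3.012e-03  f'(a)=-2.416e+00  a ← 41.832384 − (+3.012e-03/-2.416e+00) = 41.833631
iter 4: u=1.436512  f(a)=+1.522e-07  f'(a)=-2.415e+00  a ← 41.833631 − (+1.522e-07/-2.415e+00) = 41.833631
iter 5: u=1.436512  f(a)=+0.000e+00  f'(a)=-2.415e+00  a ← 41.833631 − (+0.000e+00/-2.415e+00) = 41.833631
converged: |Δa| < 1e-12 after 5 iterations
sag = a·(cosh(S/(2a)) − 1) = 41.833631·(cosh(1.436512) − 1) = 51.115552
T_max/T_min = cosh(S/(2a)) = 2.221877

a=41.834 sag=51.116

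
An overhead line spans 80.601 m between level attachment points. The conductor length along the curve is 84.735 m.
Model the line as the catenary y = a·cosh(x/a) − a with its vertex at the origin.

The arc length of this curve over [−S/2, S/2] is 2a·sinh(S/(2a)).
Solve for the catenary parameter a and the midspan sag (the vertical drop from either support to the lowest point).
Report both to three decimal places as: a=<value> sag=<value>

seed: a₀ = √(S³/(24(L−S))) = √(80.601³/(24·4.134)) = 72.647352
iter 1: u=0.554741  f(a)=+6.408e-02  f'(a)=-1.174e-01  a ← 72.647352 − (+6.408e-02/-1.174e-01) = 73.193384
iter 2: u=0.550603  f(a)=+7.296e-04  f'(a)=-1.147e-01  a ← 73.193384 − (+7.296e-04/-1.147e-01) = 73.199746
iter 3: u=0.550555  f(a)=+9.702e-08  f'(a)=-1.147e-01  a ← 73.199746 − (+9.702e-08/-1.147e-01) = 73.199747
iter 4: u=0.550555  f(a)=+1.421e-14  f'(a)=-1.147e-01  a ← 73.199747 − (+1.421e-14/-1.147e-01) = 73.199747
converged: |Δa| < 1e-12 after 4 iterations
sag = a·(cosh(S/(2a)) − 1) = 73.199747·(cosh(0.550555) − 1) = 11.376893
T_max/T_min = cosh(S/(2a)) = 1.155423

a=73.200 sag=11.377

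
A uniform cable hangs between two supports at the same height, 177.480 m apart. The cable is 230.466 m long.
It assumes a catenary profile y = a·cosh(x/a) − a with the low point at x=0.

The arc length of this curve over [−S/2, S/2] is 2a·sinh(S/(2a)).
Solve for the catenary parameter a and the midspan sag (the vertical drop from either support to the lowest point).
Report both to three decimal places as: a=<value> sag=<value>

a=69.090 sag=65.268

seed: a₀ = √(S³/(24(L−S))) = √(177.480³/(24·52.986)) = 66.303727
iter 1: u=1.338386  f(a)=+4.953e+00  f'(a)=-1.904e+00  a ← 66.303727 − (+4.953e+00/-1.904e+00) = 68.905836
iter 2: u=1.287844  f(a)=+3.065e-01  f'(a)=-1.675e+00  a ← 68.905836 − (+3.065e-01/-1.675e+00) = 69.088875
iter 3: u=1.284433  f(a)=+1.345e-03  f'(a)=-1.660e+00  a ← 69.088875 − (+1.345e-03/-1.660e+00) = 69.089686
iter 4: u=1.284417  f(a)=+2.615e-08  f'(a)=-1.660e+00  a ← 69.089686 − (+2.615e-08/-1.660e+00) = 69.089686
iter 5: u=1.284417  f(a)=-5.684e-14  f'(a)=-1.660e+00  a ← 69.089686 − (-5.684e-14/-1.660e+00) = 69.089686
converged: |Δa| < 1e-12 after 5 iterations
sag = a·(cosh(S/(2a)) − 1) = 69.089686·(cosh(1.284417) − 1) = 65.268154
T_max/T_min = cosh(S/(2a)) = 1.944687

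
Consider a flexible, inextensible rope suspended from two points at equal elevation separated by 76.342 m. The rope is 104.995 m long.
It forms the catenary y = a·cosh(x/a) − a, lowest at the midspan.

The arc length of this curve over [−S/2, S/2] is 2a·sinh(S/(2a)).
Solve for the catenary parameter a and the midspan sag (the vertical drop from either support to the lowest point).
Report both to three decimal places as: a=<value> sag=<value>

seed: a₀ = √(S³/(24(L−S))) = √(76.342³/(24·28.653)) = 25.436340
iter 1: u=1.500648  f(a)=+3.405e+00  f'(a)=-2.803e+00  a ← 25.436340 − (+3.405e+00/-2.803e+00) = 26.651104
iter 2: u=1.432248  f(a)=+2.591e-01  f'(a)=-2.391e+00  a ← 26.651104 − (+2.591e-01/-2.391e+00) = 26.759465
iter 3: u=1.426449  f(a)=+1.774e-03  f'(a)=-2.358e+00  a ← 26.759465 − (+1.774e-03/-2.358e+00) = 26.760218
iter 4: u=1.426408  f(a)=+8.436e-08  f'(a)=-2.358e+00  a ← 26.760218 − (+8.436e-08/-2.358e+00) = 26.760218
iter 5: u=1.426408  f(a)=+0.000e+00  f'(a)=-2.358e+00  a ← 26.760218 − (+0.000e+00/-2.358e+00) = 26.760218
converged: |Δa| < 1e-12 after 5 iterations
sag = a·(cosh(S/(2a)) − 1) = 26.760218·(cosh(1.426408) − 1) = 32.164283
T_max/T_min = cosh(S/(2a)) = 2.201944

a=26.760 sag=32.164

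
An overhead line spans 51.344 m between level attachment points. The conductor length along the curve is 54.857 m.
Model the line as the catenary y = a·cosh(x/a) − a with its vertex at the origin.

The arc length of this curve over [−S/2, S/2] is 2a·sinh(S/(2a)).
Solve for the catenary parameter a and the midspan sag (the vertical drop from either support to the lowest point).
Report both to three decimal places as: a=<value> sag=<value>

a=40.472 sag=8.419

seed: a₀ = √(S³/(24(L−S))) = √(51.344³/(24·3.513)) = 40.067279
iter 1: u=0.640722  f(a)=+7.282e-02  f'(a)=-1.827e-01  a ← 40.067279 − (+7.282e-02/-1.827e-01) = 40.465930
iter 2: u=0.634410  f(a)=+1.101e-03  f'(a)=-1.772e-01  a ← 40.465930 − (+1.101e-03/-1.772e-01) = 40.472144
iter 3: u=0.634313  f(a)=+2.603e-07  f'(a)=-1.771e-01  a ← 40.472144 − (+2.603e-07/-1.771e-01) = 40.472146
iter 4: u=0.634313  f(a)=+1.421e-14  f'(a)=-1.771e-01  a ← 40.472146 − (+1.421e-14/-1.771e-01) = 40.472146
converged: |Δa| < 1e-12 after 4 iterations
sag = a·(cosh(S/(2a)) − 1) = 40.472146·(cosh(0.634313) − 1) = 8.418724
T_max/T_min = cosh(S/(2a)) = 1.208013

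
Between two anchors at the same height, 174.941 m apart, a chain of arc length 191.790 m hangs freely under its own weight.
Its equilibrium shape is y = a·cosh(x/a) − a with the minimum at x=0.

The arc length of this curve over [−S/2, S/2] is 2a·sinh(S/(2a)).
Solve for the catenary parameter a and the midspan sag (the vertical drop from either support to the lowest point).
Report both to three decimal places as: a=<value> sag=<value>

a=116.692 sag=34.347

seed: a₀ = √(S³/(24(L−S))) = √(174.941³/(24·16.849)) = 115.065392
iter 1: u=0.760181  f(a)=+4.936e-01  f'(a)=-3.101e-01  a ← 115.065392 − (+4.936e-01/-3.101e-01) = 116.656896
iter 2: u=0.749810  f(a)=+1.043e-02  f'(a)=-2.972e-01  a ← 116.656896 − (+1.043e-02/-2.972e-01) = 116.691985
iter 3: u=0.749584  f(a)=+4.876e-06  f'(a)=-2.969e-01  a ← 116.691985 − (+4.876e-06/-2.969e-01) = 116.692002
iter 4: u=0.749584  f(a)=+1.080e-12  f'(a)=-2.969e-01  a ← 116.692002 − (+1.080e-12/-2.969e-01) = 116.692002
converged: |Δa| < 1e-12 after 4 iterations
sag = a·(cosh(S/(2a)) − 1) = 116.692002·(cosh(0.749584) − 1) = 34.347312
T_max/T_min = cosh(S/(2a)) = 1.294342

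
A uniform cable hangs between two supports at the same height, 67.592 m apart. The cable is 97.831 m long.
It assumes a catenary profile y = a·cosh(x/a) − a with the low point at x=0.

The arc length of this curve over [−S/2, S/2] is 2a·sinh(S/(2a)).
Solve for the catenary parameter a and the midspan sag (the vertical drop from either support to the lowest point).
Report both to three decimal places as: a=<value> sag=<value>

seed: a₀ = √(S³/(24(L−S))) = √(67.592³/(24·30.239)) = 20.627833
iter 1: u=1.638369  f(a)=+4.328e+00  f'(a)=-3.798e+00  a ← 20.627833 − (+4.328e+00/-3.798e+00) = 21.767264
iter 2: u=1.552607  f(a)=+3.845e-01  f'(a)=-3.151e+00  a ← 21.767264 − (+3.845e-01/-3.151e+00) = 21.889287
iter 3: u=1.543952  f(a)=+3.688e-03  f'(a)=-3.091e+00  a ← 21.889287 − (+3.688e-03/-3.091e+00) = 21.890481
iter 4: u=1.543867  f(a)=+3.465e-07  f'(a)=-3.090e+00  a ← 21.890481 − (+3.465e-07/-3.090e+00) = 21.890481
iter 5: u=1.543867  f(a)=+2.842e-14  f'(a)=-3.090e+00  a ← 21.890481 − (+2.842e-14/-3.090e+00) = 21.890481
converged: |Δa| < 1e-12 after 5 iterations
sag = a·(cosh(S/(2a)) − 1) = 21.890481·(cosh(1.543867) − 1) = 31.699810
T_max/T_min = cosh(S/(2a)) = 2.448109

a=21.890 sag=31.700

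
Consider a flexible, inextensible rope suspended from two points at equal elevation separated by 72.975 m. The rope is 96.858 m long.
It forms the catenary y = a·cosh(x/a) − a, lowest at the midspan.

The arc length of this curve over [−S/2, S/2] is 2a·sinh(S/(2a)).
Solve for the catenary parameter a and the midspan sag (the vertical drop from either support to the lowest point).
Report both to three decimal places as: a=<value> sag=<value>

a=27.231 sag=28.329

seed: a₀ = √(S³/(24(L−S))) = √(72.975³/(24·23.883)) = 26.038208
iter 1: u=1.401306  f(a)=+2.458e+00  f'(a)=-2.221e+00  a ← 26.038208 − (+2.458e+00/-2.221e+00) = 27.144785
iter 2: u=1.344181  f(a)=+1.653e-01  f'(a)=-1.931e+00  a ← 27.144785 − (+1.653e-01/-1.931e+00) = 27.230404
iter 3: u=1.339954  f(a)=+8.679e-04  f'(a)=-1.911e+00  a ← 27.230404 − (+8.679e-04/-1.911e+00) = 27.230858
iter 4: u=1.339932  f(a)=+2.419e-08  f'(a)=-1.911e+00  a ← 27.230858 − (+2.419e-08/-1.911e+00) = 27.230858
iter 5: u=1.339932  f(a)=-2.842e-14  f'(a)=-1.911e+00  a ← 27.230858 − (-2.842e-14/-1.911e+00) = 27.230858
converged: |Δa| < 1e-12 after 5 iterations
sag = a·(cosh(S/(2a)) − 1) = 27.230858·(cosh(1.339932) − 1) = 28.328908
T_max/T_min = cosh(S/(2a)) = 2.040324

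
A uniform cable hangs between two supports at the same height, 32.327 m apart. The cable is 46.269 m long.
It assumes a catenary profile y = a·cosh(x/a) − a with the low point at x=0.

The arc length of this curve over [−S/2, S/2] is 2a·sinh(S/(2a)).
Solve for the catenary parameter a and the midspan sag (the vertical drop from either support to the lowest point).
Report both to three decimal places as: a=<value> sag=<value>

seed: a₀ = √(S³/(24(L−S))) = √(32.327³/(24·13.942)) = 10.048007
iter 1: u=1.608627  f(a)=+1.919e+00  f'(a)=-3.563e+00  a ← 10.048007 − (+1.919e+00/-3.563e+00) = 10.586654
iter 2: u=1.526781  f(a)=+1.651e-01  f'(a)=-2.974e+00  a ← 10.586654 − (+1.651e-01/-2.974e+00) = 10.642179
iter 3: u=1.518815  f(a)=+1.477e-03  f'(a)=-2.921e+00  a ← 10.642179 − (+1.477e-03/-2.921e+00) = 10.642685
iter 4: u=1.518743  f(a)=+1.204e-07  f'(a)=-2.920e+00  a ← 10.642685 − (+1.204e-07/-2.920e+00) = 10.642685
iter 5: u=1.518743  f(a)=+2.132e-14  f'(a)=-2.920e+00  a ← 10.642685 − (+2.132e-14/-2.920e+00) = 10.642685
converged: |Δa| < 1e-12 after 5 iterations
sag = a·(cosh(S/(2a)) − 1) = 10.642685·(cosh(1.518743) − 1) = 14.822425
T_max/T_min = cosh(S/(2a)) = 2.392734

a=10.643 sag=14.822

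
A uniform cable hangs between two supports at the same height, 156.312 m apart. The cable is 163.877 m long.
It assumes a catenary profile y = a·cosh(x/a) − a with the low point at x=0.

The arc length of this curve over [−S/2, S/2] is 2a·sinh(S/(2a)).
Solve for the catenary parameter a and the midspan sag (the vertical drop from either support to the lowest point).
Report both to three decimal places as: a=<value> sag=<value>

seed: a₀ = √(S³/(24(L−S))) = √(156.312³/(24·7.565)) = 145.036861
iter 1: u=0.538870  f(a)=+1.106e-01  f'(a)=-1.074e-01  a ← 145.036861 − (+1.106e-01/-1.074e-01) = 146.066848
iter 2: u=0.535070  f(a)=+1.189e-03  f'(a)=-1.051e-01  a ← 146.066848 − (+1.189e-03/-1.051e-01) = 146.078165
iter 3: u=0.535029  f(a)=+1.408e-07  f'(a)=-1.051e-01  a ← 146.078165 − (+1.408e-07/-1.051e-01) = 146.078166
iter 4: u=0.535029  f(a)=+0.000e+00  f'(a)=-1.051e-01  a ← 146.078166 − (+0.000e+00/-1.051e-01) = 146.078166
converged: |Δa| < 1e-12 after 4 iterations
sag = a·(cosh(S/(2a)) − 1) = 146.078166·(cosh(0.535029) − 1) = 21.411381
T_max/T_min = cosh(S/(2a)) = 1.146575

a=146.078 sag=21.411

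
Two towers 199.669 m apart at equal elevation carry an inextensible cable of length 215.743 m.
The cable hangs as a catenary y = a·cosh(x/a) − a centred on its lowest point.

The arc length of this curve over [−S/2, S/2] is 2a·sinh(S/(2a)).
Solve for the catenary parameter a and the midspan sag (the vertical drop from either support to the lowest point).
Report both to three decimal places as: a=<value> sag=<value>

a=145.351 sag=35.655

seed: a₀ = √(S³/(24(L−S))) = √(199.669³/(24·16.074)) = 143.647596
iter 1: u=0.694996  f(a)=+3.927e-01  f'(a)=-2.348e-01  a ← 143.647596 − (+3.927e-01/-2.348e-01) = 145.320102
iter 2: u=0.686997  f(a)=+6.964e-03  f'(a)=-2.265e-01  a ← 145.320102 − (+6.964e-03/-2.265e-01) = 145.350842
iter 3: u=0.686852  f(a)=+2.278e-06  f'(a)=-2.264e-01  a ← 145.350842 − (+2.278e-06/-2.264e-01) = 145.350852
iter 4: u=0.686852  f(a)=+2.842e-13  f'(a)=-2.264e-01  a ← 145.350852 − (+2.842e-13/-2.264e-01) = 145.350852
converged: |Δa| < 1e-12 after 4 iterations
sag = a·(cosh(S/(2a)) − 1) = 145.350852·(cosh(0.686852) − 1) = 35.655034
T_max/T_min = cosh(S/(2a)) = 1.245303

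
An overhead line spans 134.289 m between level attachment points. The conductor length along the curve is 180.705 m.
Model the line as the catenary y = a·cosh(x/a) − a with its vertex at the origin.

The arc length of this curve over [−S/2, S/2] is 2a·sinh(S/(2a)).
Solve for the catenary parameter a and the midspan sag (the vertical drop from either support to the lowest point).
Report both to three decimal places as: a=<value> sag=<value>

a=48.873 sag=53.851

seed: a₀ = √(S³/(24(L−S))) = √(134.289³/(24·46.416)) = 46.625251
iter 1: u=1.440089  f(a)=+5.058e+00  f'(a)=-2.436e+00  a ← 46.625251 − (+5.058e+00/-2.436e+00) = 48.701695
iter 2: u=1.378689  f(a)=+3.575e-01  f'(a)=-2.102e+00  a ← 48.701695 − (+3.575e-01/-2.102e+00) = 48.871725
iter 3: u=1.373893  f(a)=+2.086e-03  f'(a)=-2.078e+00  a ← 48.871725 − (+2.086e-03/-2.078e+00) = 48.872729
iter 4: u=1.373864  f(a)=+7.198e-08  f'(a)=-2.078e+00  a ← 48.872729 − (+7.198e-08/-2.078e+00) = 48.872729
iter 5: u=1.373864  f(a)=+2.842e-14  f'(a)=-2.078e+00  a ← 48.872729 − (+2.842e-14/-2.078e+00) = 48.872729
converged: |Δa| < 1e-12 after 5 iterations
sag = a·(cosh(S/(2a)) − 1) = 48.872729·(cosh(1.373864) − 1) = 53.850773
T_max/T_min = cosh(S/(2a)) = 2.101857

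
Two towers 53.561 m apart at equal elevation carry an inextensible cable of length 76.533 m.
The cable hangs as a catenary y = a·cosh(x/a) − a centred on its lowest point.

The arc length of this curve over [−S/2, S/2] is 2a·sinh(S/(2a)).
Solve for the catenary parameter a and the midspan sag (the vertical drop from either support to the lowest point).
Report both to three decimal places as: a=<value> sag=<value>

seed: a₀ = √(S³/(24(L−S))) = √(53.561³/(24·22.972)) = 16.694291
iter 1: u=1.604171  f(a)=+3.143e+00  f'(a)=-3.529e+00  a ← 16.694291 − (+3.143e+00/-3.529e+00) = 17.585160
iter 2: u=1.522903  f(a)=+2.692e-01  f'(a)=-2.948e+00  a ← 17.585160 − (+2.692e-01/-2.948e+00) = 17.676464
iter 3: u=1.515037  f(a)=+2.382e-03  f'(a)=-2.896e+00  a ← 17.676464 − (+2.382e-03/-2.896e+00) = 17.677286
iter 4: u=1.514967  f(a)=+1.901e-07  f'(a)=-2.896e+00  a ← 17.677286 − (+1.901e-07/-2.896e+00) = 17.677286
iter 5: u=1.514967  f(a)=+1.421e-14  f'(a)=-2.896e+00  a ← 17.677286 − (+1.421e-14/-2.896e+00) = 17.677286
converged: |Δa| < 1e-12 after 5 iterations
sag = a·(cosh(S/(2a)) − 1) = 17.677286·(cosh(1.514967) − 1) = 24.474955
T_max/T_min = cosh(S/(2a)) = 2.384543

a=17.677 sag=24.475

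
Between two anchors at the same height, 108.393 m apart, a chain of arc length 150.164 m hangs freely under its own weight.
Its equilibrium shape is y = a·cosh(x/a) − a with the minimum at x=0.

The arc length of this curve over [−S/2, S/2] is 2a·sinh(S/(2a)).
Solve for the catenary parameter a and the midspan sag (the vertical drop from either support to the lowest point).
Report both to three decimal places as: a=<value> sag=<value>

a=37.543 sag=46.402

seed: a₀ = √(S³/(24(L−S))) = √(108.393³/(24·41.771)) = 35.641732
iter 1: u=1.520591  f(a)=+5.104e+00  f'(a)=-2.933e+00  a ← 35.641732 − (+5.104e+00/-2.933e+00) = 37.382055
iter 2: u=1.449800  f(a)=+3.976e-01  f'(a)=-2.492e+00  a ← 37.382055 − (+3.976e-01/-2.492e+00) = 37.541619
iter 3: u=1.443638  f(a)=+2.864e-03  f'(a)=-2.456e+00  a ← 37.541619 − (+2.864e-03/-2.456e+00) = 37.542786
iter 4: u=1.443593  f(a)=+1.510e-07  f'(a)=-2.456e+00  a ← 37.542786 − (+1.510e-07/-2.456e+00) = 37.542786
iter 5: u=1.443593  f(a)=-2.842e-14  f'(a)=-2.456e+00  a ← 37.542786 − (-2.842e-14/-2.456e+00) = 37.542786
converged: |Δa| < 1e-12 after 5 iterations
sag = a·(cosh(S/(2a)) − 1) = 37.542786·(cosh(1.443593) − 1) = 46.402241
T_max/T_min = cosh(S/(2a)) = 2.235983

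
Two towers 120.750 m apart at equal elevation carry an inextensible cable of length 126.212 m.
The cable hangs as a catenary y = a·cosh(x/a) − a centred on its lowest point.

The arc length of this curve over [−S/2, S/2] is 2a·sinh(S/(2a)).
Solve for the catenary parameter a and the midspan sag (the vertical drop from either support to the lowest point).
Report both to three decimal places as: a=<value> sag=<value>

a=116.669 sag=15.973

seed: a₀ = √(S³/(24(L−S))) = √(120.750³/(24·5.462)) = 115.890875
iter 1: u=0.520964  f(a)=+7.460e-02  f'(a)=-9.684e-02  a ← 115.890875 − (+7.460e-02/-9.684e-02) = 116.661195
iter 2: u=0.517524  f(a)=+7.504e-04  f'(a)=-9.490e-02  a ← 116.661195 − (+7.504e-04/-9.490e-02) = 116.669101
iter 3: u=0.517489  f(a)=+7.763e-08  f'(a)=-9.489e-02  a ← 116.669101 − (+7.763e-08/-9.489e-02) = 116.669102
iter 4: u=0.517489  f(a)=+2.842e-14  f'(a)=-9.489e-02  a ← 116.669102 − (+2.842e-14/-9.489e-02) = 116.669102
converged: |Δa| < 1e-12 after 4 iterations
sag = a·(cosh(S/(2a)) − 1) = 116.669102·(cosh(0.517489) − 1) = 15.973450
T_max/T_min = cosh(S/(2a)) = 1.136912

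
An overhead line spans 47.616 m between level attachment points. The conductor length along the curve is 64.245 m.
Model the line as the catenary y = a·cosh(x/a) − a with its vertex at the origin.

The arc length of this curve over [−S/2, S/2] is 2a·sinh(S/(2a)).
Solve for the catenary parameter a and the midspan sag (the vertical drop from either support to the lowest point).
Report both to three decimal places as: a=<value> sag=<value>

seed: a₀ = √(S³/(24(L−S))) = √(47.616³/(24·16.629)) = 16.447151
iter 1: u=1.447546  f(a)=+1.832e+00  f'(a)=-2.479e+00  a ← 16.447151 − (+1.832e+00/-2.479e+00) = 17.186102
iter 2: u=1.385305  f(a)=+1.307e-01  f'(a)=-2.137e+00  a ← 17.186102 − (+1.307e-01/-2.137e+00) = 17.247264
iter 3: u=1.380393  f(a)=+7.781e-04  f'(a)=-2.111e+00  a ← 17.247264 − (+7.781e-04/-2.111e+00) = 17.247633
iter 4: u=1.380363  f(a)=+2.795e-08  f'(a)=-2.111e+00  a ← 17.247633 − (+2.795e-08/-2.111e+00) = 17.247633
iter 5: u=1.380363  f(a)=+0.000e+00  f'(a)=-2.111e+00  a ← 17.247633 − (+0.000e+00/-2.111e+00) = 17.247633
converged: |Δa| < 1e-12 after 5 iterations
sag = a·(cosh(S/(2a)) − 1) = 17.247633·(cosh(1.380363) − 1) = 19.212425
T_max/T_min = cosh(S/(2a)) = 2.113917

a=17.248 sag=19.212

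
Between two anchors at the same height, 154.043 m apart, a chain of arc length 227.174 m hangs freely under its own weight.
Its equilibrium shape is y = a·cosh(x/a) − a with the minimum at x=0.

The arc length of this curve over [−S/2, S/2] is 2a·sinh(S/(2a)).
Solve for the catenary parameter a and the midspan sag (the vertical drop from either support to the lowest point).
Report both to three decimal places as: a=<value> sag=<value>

seed: a₀ = √(S³/(24(L−S))) = √(154.043³/(24·73.131)) = 45.635895
iter 1: u=1.687739  f(a)=+1.115e+01  f'(a)=-4.216e+00  a ← 45.635895 − (+1.115e+01/-4.216e+00) = 48.280832
iter 2: u=1.595281  f(a)=+1.043e+00  f'(a)=-3.461e+00  a ← 48.280832 − (+1.043e+00/-3.461e+00) = 48.582156
iter 3: u=1.585387  f(a)=+1.120e-02  f'(a)=-3.387e+00  a ← 48.582156 − (+1.120e-02/-3.387e+00) = 48.585463
iter 4: u=1.585279  f(a)=+1.323e-06  f'(a)=-3.386e+00  a ← 48.585463 − (+1.323e-06/-3.386e+00) = 48.585464
iter 5: u=1.585279  f(a)=+5.684e-14  f'(a)=-3.386e+00  a ← 48.585464 − (+5.684e-14/-3.386e+00) = 48.585464
converged: |Δa| < 1e-12 after 5 iterations
sag = a·(cosh(S/(2a)) − 1) = 48.585464·(cosh(1.585279) − 1) = 74.956245
T_max/T_min = cosh(S/(2a)) = 2.542771

a=48.585 sag=74.956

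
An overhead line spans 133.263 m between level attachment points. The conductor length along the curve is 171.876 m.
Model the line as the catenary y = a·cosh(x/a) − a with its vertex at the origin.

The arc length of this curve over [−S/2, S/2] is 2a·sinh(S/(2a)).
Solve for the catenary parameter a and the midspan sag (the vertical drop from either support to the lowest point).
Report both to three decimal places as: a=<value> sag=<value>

seed: a₀ = √(S³/(24(L−S))) = √(133.263³/(24·38.613)) = 50.534967
iter 1: u=1.318523  f(a)=+3.499e+00  f'(a)=-1.811e+00  a ← 50.534967 − (+3.499e+00/-1.811e+00) = 52.467056
iter 2: u=1.269968  f(a)=+2.107e-01  f'(a)=-1.599e+00  a ← 52.467056 − (+2.107e-01/-1.599e+00) = 52.598819
iter 3: u=1.266787  f(a)=+8.719e-04  f'(a)=-1.586e+00  a ← 52.598819 − (+8.719e-04/-1.586e+00) = 52.599369
iter 4: u=1.266774  f(a)=+1.507e-08  f'(a)=-1.586e+00  a ← 52.599369 − (+1.507e-08/-1.586e+00) = 52.599369
iter 5: u=1.266774  f(a)=+2.842e-14  f'(a)=-1.586e+00  a ← 52.599369 − (+2.842e-14/-1.586e+00) = 52.599369
converged: |Δa| < 1e-12 after 5 iterations
sag = a·(cosh(S/(2a)) − 1) = 52.599369·(cosh(1.266774) − 1) = 48.157931
T_max/T_min = cosh(S/(2a)) = 1.915561

a=52.599 sag=48.158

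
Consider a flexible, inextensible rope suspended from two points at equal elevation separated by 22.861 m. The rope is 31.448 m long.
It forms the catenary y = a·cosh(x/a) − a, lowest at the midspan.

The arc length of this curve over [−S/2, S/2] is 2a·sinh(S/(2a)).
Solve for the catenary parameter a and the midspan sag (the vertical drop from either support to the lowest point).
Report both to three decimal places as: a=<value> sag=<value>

seed: a₀ = √(S³/(24(L−S))) = √(22.861³/(24·8.587)) = 7.614063
iter 1: u=1.501235  f(a)=+1.021e+00  f'(a)=-2.807e+00  a ← 7.614063 − (+1.021e+00/-2.807e+00) = 7.977928
iter 2: u=1.432766  f(a)=+7.777e-02  f'(a)=-2.394e+00  a ← 7.977928 − (+7.777e-02/-2.394e+00) = 8.010412
iter 3: u=1.426955  f(a)=+5.331e-04  f'(a)=-2.361e+00  a ← 8.010412 − (+5.331e-04/-2.361e+00) = 8.010638
iter 4: u=1.426915  f(a)=+2.544e-08  f'(a)=-2.361e+00  a ← 8.010638 − (+2.544e-08/-2.361e+00) = 8.010638
iter 5: u=1.426915  f(a)=+1.066e-14  f'(a)=-2.361e+00  a ← 8.010638 − (+1.066e-14/-2.361e+00) = 8.010638
converged: |Δa| < 1e-12 after 5 iterations
sag = a·(cosh(S/(2a)) − 1) = 8.010638·(cosh(1.426915) − 1) = 9.636302
T_max/T_min = cosh(S/(2a)) = 2.202938

a=8.011 sag=9.636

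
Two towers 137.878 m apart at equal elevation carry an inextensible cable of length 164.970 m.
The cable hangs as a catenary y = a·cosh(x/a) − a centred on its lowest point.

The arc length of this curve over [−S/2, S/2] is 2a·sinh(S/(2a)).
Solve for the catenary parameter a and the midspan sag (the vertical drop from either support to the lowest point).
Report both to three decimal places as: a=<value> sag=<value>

seed: a₀ = √(S³/(24(L−S))) = √(137.878³/(24·27.092)) = 63.491605
iter 1: u=1.085797  f(a)=+1.643e+00  f'(a)=-9.583e-01  a ← 63.491605 − (+1.643e+00/-9.583e-01) = 65.205582
iter 2: u=1.057256  f(a)=+6.886e-02  f'(a)=-8.795e-01  a ← 65.205582 − (+6.886e-02/-8.795e-01) = 65.283878
iter 3: u=1.055988  f(a)=+1.328e-04  f'(a)=-8.761e-01  a ← 65.283878 − (+1.328e-04/-8.761e-01) = 65.284030
iter 4: u=1.055986  f(a)=+4.956e-10  f'(a)=-8.761e-01  a ← 65.284030 − (+4.956e-10/-8.761e-01) = 65.284030
iter 5: u=1.055986  f(a)=+0.000e+00  f'(a)=-8.761e-01  a ← 65.284030 − (+0.000e+00/-8.761e-01) = 65.284030
converged: |Δa| < 1e-12 after 5 iterations
sag = a·(cosh(S/(2a)) − 1) = 65.284030·(cosh(1.055986) − 1) = 39.909980
T_max/T_min = cosh(S/(2a)) = 1.611328

a=65.284 sag=39.910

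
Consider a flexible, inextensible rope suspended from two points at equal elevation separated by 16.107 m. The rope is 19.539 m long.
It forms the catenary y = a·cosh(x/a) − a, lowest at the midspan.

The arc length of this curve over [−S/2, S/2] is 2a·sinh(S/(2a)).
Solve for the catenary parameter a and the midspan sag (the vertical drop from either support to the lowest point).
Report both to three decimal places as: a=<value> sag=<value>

a=7.340 sag=4.880

seed: a₀ = √(S³/(24(L−S))) = √(16.107³/(24·3.432)) = 7.122668
iter 1: u=1.130686  f(a)=+2.262e-01  f'(a)=-1.093e+00  a ← 7.122668 − (+2.262e-01/-1.093e+00) = 7.329670
iter 2: u=1.098753  f(a)=+1.023e-02  f'(a)=-9.958e-01  a ← 7.329670 − (+1.023e-02/-9.958e-01) = 7.339948
iter 3: u=1.097215  f(a)=+2.316e-05  f'(a)=-9.913e-01  a ← 7.339948 − (+2.316e-05/-9.913e-01) = 7.339972
iter 4: u=1.097211  f(a)=+1.191e-10  f'(a)=-9.913e-01  a ← 7.339972 − (+1.191e-10/-9.913e-01) = 7.339972
iter 5: u=1.097211  f(a)=+0.000e+00  f'(a)=-9.913e-01  a ← 7.339972 − (+0.000e+00/-9.913e-01) = 7.339972
converged: |Δa| < 1e-12 after 5 iterations
sag = a·(cosh(S/(2a)) − 1) = 7.339972·(cosh(1.097211) − 1) = 4.879616
T_max/T_min = cosh(S/(2a)) = 1.664800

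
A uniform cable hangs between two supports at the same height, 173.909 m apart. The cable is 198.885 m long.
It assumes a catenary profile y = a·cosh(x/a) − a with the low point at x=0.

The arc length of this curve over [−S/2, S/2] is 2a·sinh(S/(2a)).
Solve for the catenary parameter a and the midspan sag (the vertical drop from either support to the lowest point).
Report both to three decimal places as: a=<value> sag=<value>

seed: a₀ = √(S³/(24(L−S))) = √(173.909³/(24·24.976)) = 93.673344
iter 1: u=0.928274  f(a)=+1.098e+00  f'(a)=-5.806e-01  a ← 93.673344 − (+1.098e+00/-5.806e-01) = 95.565077
iter 2: u=0.909898  f(a)=+3.416e-02  f'(a)=-5.450e-01  a ← 95.565077 − (+3.416e-02/-5.450e-01) = 95.627745
iter 3: u=0.909302  f(a)=+3.538e-05  f'(a)=-5.439e-01  a ← 95.627745 − (+3.538e-05/-5.439e-01) = 95.627810
iter 4: u=0.909301  f(a)=+3.803e-11  f'(a)=-5.439e-01  a ← 95.627810 − (+3.803e-11/-5.439e-01) = 95.627810
converged: |Δa| < 1e-12 after 4 iterations
sag = a·(cosh(S/(2a)) − 1) = 95.627810·(cosh(0.909301) − 1) = 42.334101
T_max/T_min = cosh(S/(2a)) = 1.442697

a=95.628 sag=42.334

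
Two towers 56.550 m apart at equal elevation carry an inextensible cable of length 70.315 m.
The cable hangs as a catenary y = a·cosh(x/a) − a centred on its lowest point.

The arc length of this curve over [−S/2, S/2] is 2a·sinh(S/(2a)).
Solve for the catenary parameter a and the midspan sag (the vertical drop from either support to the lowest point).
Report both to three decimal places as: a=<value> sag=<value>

seed: a₀ = √(S³/(24(L−S))) = √(56.550³/(24·13.765)) = 23.396731
iter 1: u=1.208502  f(a)=+1.041e+00  f'(a)=-1.358e+00  a ← 23.396731 − (+1.041e+00/-1.358e+00) = 24.163345
iter 2: u=1.170161  f(a)=+5.335e-02  f'(a)=-1.222e+00  a ← 24.163345 − (+5.335e-02/-1.222e+00) = 24.207007
iter 3: u=1.168050  f(a)=+1.569e-04  f'(a)=-1.215e+00  a ← 24.207007 − (+1.569e-04/-1.215e+00) = 24.207136
iter 4: u=1.168044  f(a)=+1.366e-09  f'(a)=-1.215e+00  a ← 24.207136 − (+1.366e-09/-1.215e+00) = 24.207136
iter 5: u=1.168044  f(a)=+1.421e-14  f'(a)=-1.215e+00  a ← 24.207136 − (+1.421e-14/-1.215e+00) = 24.207136
converged: |Δa| < 1e-12 after 5 iterations
sag = a·(cosh(S/(2a)) − 1) = 24.207136·(cosh(1.168044) − 1) = 18.478169
T_max/T_min = cosh(S/(2a)) = 1.763336

a=24.207 sag=18.478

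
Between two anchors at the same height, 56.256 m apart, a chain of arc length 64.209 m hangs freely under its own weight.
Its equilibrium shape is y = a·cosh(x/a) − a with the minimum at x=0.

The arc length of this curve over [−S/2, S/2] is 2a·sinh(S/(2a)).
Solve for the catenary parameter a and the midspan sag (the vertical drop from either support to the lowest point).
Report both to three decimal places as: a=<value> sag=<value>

seed: a₀ = √(S³/(24(L−S))) = √(56.256³/(24·7.953)) = 30.540923
iter 1: u=0.920994  f(a)=+3.442e-01  f'(a)=-5.663e-01  a ← 30.540923 − (+3.442e-01/-5.663e-01) = 31.148664
iter 2: u=0.903024  f(a)=+1.054e-02  f'(a)=-5.321e-01  a ← 31.148664 − (+1.054e-02/-5.321e-01) = 31.168476
iter 3: u=0.902450  f(a)=+1.058e-05  f'(a)=-5.311e-01  a ← 31.168476 − (+1.058e-05/-5.311e-01) = 31.168496
iter 4: u=0.902450  f(a)=+1.069e-11  f'(a)=-5.311e-01  a ← 31.168496 − (+1.069e-11/-5.311e-01) = 31.168496
converged: |Δa| < 1e-12 after 4 iterations
sag = a·(cosh(S/(2a)) − 1) = 31.168496·(cosh(0.902450) − 1) = 13.577164
T_max/T_min = cosh(S/(2a)) = 1.435605

a=31.168 sag=13.577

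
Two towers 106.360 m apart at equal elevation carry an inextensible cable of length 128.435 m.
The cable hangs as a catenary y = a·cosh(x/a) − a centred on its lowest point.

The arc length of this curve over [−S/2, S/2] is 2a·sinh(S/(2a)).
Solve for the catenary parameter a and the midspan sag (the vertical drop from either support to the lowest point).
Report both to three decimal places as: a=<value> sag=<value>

a=49.073 sag=31.748

seed: a₀ = √(S³/(24(L−S))) = √(106.360³/(24·22.075)) = 47.655334
iter 1: u=1.115930  f(a)=+1.416e+00  f'(a)=-1.047e+00  a ← 47.655334 − (+1.416e+00/-1.047e+00) = 49.007652
iter 2: u=1.085137  f(a)=+6.251e-02  f'(a)=-9.565e-01  a ← 49.007652 − (+6.251e-02/-9.565e-01) = 49.073006
iter 3: u=1.083692  f(a)=+1.343e-04  f'(a)=-9.524e-01  a ← 49.073006 − (+1.343e-04/-9.524e-01) = 49.073147
iter 4: u=1.083688  f(a)=+6.225e-10  f'(a)=-9.524e-01  a ← 49.073147 − (+6.225e-10/-9.524e-01) = 49.073147
iter 5: u=1.083688  f(a)=+2.842e-14  f'(a)=-9.524e-01  a ← 49.073147 − (+2.842e-14/-9.524e-01) = 49.073147
converged: |Δa| < 1e-12 after 5 iterations
sag = a·(cosh(S/(2a)) − 1) = 49.073147·(cosh(1.083688) − 1) = 31.748020
T_max/T_min = cosh(S/(2a)) = 1.646953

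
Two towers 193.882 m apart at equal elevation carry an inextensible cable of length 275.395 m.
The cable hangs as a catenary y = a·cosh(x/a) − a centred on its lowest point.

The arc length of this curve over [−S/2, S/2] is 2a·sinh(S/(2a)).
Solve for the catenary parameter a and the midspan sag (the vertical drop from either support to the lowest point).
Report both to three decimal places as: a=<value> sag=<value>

seed: a₀ = √(S³/(24(L−S))) = √(193.882³/(24·81.513)) = 61.036156
iter 1: u=1.588255  f(a)=+1.092e+01  f'(a)=-3.408e+00  a ← 61.036156 − (+1.092e+01/-3.408e+00) = 64.240241
iter 2: u=1.509039  f(a)=+9.189e-01  f'(a)=-2.857e+00  a ← 64.240241 − (+9.189e-01/-2.857e+00) = 64.561873
iter 3: u=1.501521  f(a)=+7.825e-03  f'(a)=-2.808e+00  a ← 64.561873 − (+7.825e-03/-2.808e+00) = 64.564660
iter 4: u=1.501456  f(a)=+5.783e-07  f'(a)=-2.808e+00  a ← 64.564660 − (+5.783e-07/-2.808e+00) = 64.564660
iter 5: u=1.501456  f(a)=+0.000e+00  f'(a)=-2.808e+00  a ← 64.564660 − (+0.000e+00/-2.808e+00) = 64.564660
converged: |Δa| < 1e-12 after 5 iterations
sag = a·(cosh(S/(2a)) − 1) = 64.564660·(cosh(1.501456) − 1) = 87.518202
T_max/T_min = cosh(S/(2a)) = 2.355512

a=64.565 sag=87.518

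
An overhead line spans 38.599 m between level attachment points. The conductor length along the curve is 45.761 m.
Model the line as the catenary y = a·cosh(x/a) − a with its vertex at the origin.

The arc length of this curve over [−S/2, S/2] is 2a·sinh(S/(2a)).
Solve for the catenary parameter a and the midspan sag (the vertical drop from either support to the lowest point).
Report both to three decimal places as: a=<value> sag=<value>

seed: a₀ = √(S³/(24(L−S))) = √(38.599³/(24·7.162)) = 18.291162
iter 1: u=1.055127  f(a)=+4.094e-01  f'(a)=-8.738e-01  a ← 18.291162 − (+4.094e-01/-8.738e-01) = 18.759676
iter 2: u=1.028776  f(a)=+1.626e-02  f'(a)=-8.057e-01  a ← 18.759676 − (+1.626e-02/-8.057e-01) = 18.779855
iter 3: u=1.027670  f(a)=+2.798e-05  f'(a)=-8.029e-01  a ← 18.779855 − (+2.798e-05/-8.029e-01) = 18.779890
iter 4: u=1.027668  f(a)=+8.324e-11  f'(a)=-8.029e-01  a ← 18.779890 − (+8.324e-11/-8.029e-01) = 18.779890
iter 5: u=1.027668  f(a)=+0.000e+00  f'(a)=-8.029e-01  a ← 18.779890 − (+0.000e+00/-8.029e-01) = 18.779890
converged: |Δa| < 1e-12 after 5 iterations
sag = a·(cosh(S/(2a)) − 1) = 18.779890·(cosh(1.027668) − 1) = 10.820812
T_max/T_min = cosh(S/(2a)) = 1.576191

a=18.780 sag=10.821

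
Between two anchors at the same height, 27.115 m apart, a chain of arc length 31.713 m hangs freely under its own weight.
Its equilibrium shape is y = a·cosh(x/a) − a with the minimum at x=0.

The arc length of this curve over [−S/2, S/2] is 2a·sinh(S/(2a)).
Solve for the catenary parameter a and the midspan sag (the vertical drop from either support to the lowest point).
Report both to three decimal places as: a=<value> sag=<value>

a=13.770 sag=7.231

seed: a₀ = √(S³/(24(L−S))) = √(27.115³/(24·4.598)) = 13.440775
iter 1: u=1.008684  f(a)=+2.397e-01  f'(a)=-7.564e-01  a ← 13.440775 − (+2.397e-01/-7.564e-01) = 13.757625
iter 2: u=0.985454  f(a)=+8.736e-03  f'(a)=-7.021e-01  a ← 13.757625 − (+8.736e-03/-7.021e-01) = 13.770067
iter 3: u=0.984563  f(a)=+1.258e-05  f'(a)=-7.001e-01  a ← 13.770067 − (+1.258e-05/-7.001e-01) = 13.770085
iter 4: u=0.984562  f(a)=+2.618e-11  f'(a)=-7.001e-01  a ← 13.770085 − (+2.618e-11/-7.001e-01) = 13.770085
iter 5: u=0.984562  f(a)=+7.105e-15  f'(a)=-7.001e-01  a ← 13.770085 − (+7.105e-15/-7.001e-01) = 13.770085
converged: |Δa| < 1e-12 after 5 iterations
sag = a·(cosh(S/(2a)) − 1) = 13.770085·(cosh(0.984562) − 1) = 7.230959
T_max/T_min = cosh(S/(2a)) = 1.525121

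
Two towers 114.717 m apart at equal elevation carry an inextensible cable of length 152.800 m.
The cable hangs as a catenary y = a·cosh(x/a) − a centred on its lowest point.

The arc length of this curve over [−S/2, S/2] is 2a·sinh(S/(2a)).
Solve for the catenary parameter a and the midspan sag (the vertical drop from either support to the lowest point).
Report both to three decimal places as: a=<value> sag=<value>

a=42.528 sag=44.911

seed: a₀ = √(S³/(24(L−S))) = √(114.717³/(24·38.083)) = 40.641570
iter 1: u=1.411326  f(a)=+3.978e+00  f'(a)=-2.275e+00  a ← 40.641570 − (+3.978e+00/-2.275e+00) = 42.390059
iter 2: u=1.353112  f(a)=+2.711e-01  f'(a)=-1.974e+00  a ← 42.390059 − (+2.711e-01/-1.974e+00) = 42.527360
iter 3: u=1.348743  f(a)=+1.463e-03  f'(a)=-1.953e+00  a ← 42.527360 − (+1.463e-03/-1.953e+00) = 42.528109
iter 4: u=1.348720  f(a)=+4.311e-08  f'(a)=-1.953e+00  a ← 42.528109 − (+4.311e-08/-1.953e+00) = 42.528109
iter 5: u=1.348720  f(a)=+0.000e+00  f'(a)=-1.953e+00  a ← 42.528109 − (+0.000e+00/-1.953e+00) = 42.528109
converged: |Δa| < 1e-12 after 5 iterations
sag = a·(cosh(S/(2a)) − 1) = 42.528109·(cosh(1.348720) − 1) = 44.911013
T_max/T_min = cosh(S/(2a)) = 2.056031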